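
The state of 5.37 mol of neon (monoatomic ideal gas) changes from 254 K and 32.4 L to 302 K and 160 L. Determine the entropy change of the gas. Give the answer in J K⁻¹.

ΔS = 82.9 J/K

Entropy is a state function: ΔS = nC_V ln(T₂/T₁) + nR ln(V₂/V₁), with C_V = 3R/2 = 12.47 J mol⁻¹ K⁻¹ for a monoatomic ideal gas.
ΔS = 5.37 × [12.47 × ln(302/254) + 8.314 × ln(160/32.4)] = 82.9 J/K.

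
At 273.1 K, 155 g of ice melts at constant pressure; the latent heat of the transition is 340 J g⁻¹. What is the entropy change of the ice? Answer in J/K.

ΔS = 193 J/K

Heat absorbed by the substance: Q = mL = 155 × 340 = 52700 J.
At constant T, ΔS = Q_rev/T = 52700 / 273.1 = 193 J/K.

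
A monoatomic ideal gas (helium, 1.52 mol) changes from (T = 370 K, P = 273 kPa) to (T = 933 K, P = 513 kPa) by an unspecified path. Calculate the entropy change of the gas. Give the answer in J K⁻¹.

ΔS = nC_p ln(T₂/T₁) − nR ln(P₂/P₁), with C_p = 5R/2 = 20.79 J mol⁻¹ K⁻¹ for a monoatomic ideal gas.
ΔS = 1.52 × [20.79 × ln(933/370) − 8.314 × ln(513/273)] = 21.2 J/K.

ΔS = 21.2 J/K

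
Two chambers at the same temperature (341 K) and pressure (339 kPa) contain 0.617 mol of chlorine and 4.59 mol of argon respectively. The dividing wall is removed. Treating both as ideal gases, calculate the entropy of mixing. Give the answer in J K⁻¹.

ΔS_mix = 15.8 J/K

Mole fractions: x_A = 0.617/5.21 = 0.118, x_B = 0.882.
ΔS_mix = −R(n_A ln x_A + n_B ln x_B) = −8.314 × (0.617 ln 0.118 + 4.59 ln 0.882) = 15.8 J/K.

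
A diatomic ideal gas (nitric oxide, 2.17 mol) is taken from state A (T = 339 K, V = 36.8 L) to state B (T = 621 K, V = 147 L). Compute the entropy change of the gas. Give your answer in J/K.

ΔS = 52.3 J/K

Entropy is a state function: ΔS = nC_V ln(T₂/T₁) + nR ln(V₂/V₁), with C_V = 5R/2 = 20.79 J mol⁻¹ K⁻¹ for a diatomic ideal gas.
ΔS = 2.17 × [20.79 × ln(621/339) + 8.314 × ln(147/36.8)] = 52.3 J/K.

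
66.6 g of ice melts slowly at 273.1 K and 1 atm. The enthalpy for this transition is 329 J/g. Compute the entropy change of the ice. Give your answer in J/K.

ΔS = 80.2 J/K

Heat absorbed by the substance: Q = mL = 66.6 × 329 = 21911.4 J.
At constant T, ΔS = Q_rev/T = 21911.4 / 273.1 = 80.2 J/K.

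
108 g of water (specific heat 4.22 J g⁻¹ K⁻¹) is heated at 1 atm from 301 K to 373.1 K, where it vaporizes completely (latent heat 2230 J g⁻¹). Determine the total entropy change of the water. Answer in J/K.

ΔS = 743 J/K

Warming step: ΔS₁ = m c ln(T_tr/T_i) = 108 × 4.22 × ln(373.1/301) = 97.87 J/K.
Phase change: ΔS₂ = +mL/T_tr = 108 × 2230 / 373.1 = 645.5 J/K.
ΔS_total = (97.87) + (645.5) = 743 J/K.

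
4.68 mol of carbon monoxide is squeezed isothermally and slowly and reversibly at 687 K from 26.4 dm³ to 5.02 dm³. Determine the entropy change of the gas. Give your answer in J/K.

ΔS_gas = -64.6 J/K

For an isothermal ideal gas ΔS_gas = nR ln(V₂/V₁) = 4.68 × 8.314 × ln(5.02/26.4) = -64.6 J/K.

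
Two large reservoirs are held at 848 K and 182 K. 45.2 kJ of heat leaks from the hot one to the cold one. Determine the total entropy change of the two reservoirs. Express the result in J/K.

ΔS_hot = −Q/T_H = −45200/848 = -53.3 J/K and ΔS_cold = +Q/T_C = 45200/182 = 248.4 J/K.
ΔS_total = -53.3 + 248.4 = 195 J/K, positive as the second law requires.

ΔS_total = 195 J/K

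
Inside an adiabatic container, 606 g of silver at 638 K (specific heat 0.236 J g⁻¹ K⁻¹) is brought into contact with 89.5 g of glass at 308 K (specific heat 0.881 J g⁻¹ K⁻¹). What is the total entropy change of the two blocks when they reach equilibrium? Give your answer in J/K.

ΔS_total = 12.4 J/K

Energy balance: T_f = (m₁c₁T₁ + m₂c₂T₂)/(m₁c₁ + m₂c₂) = 520.72 K.
ΔS₁ = m₁c₁ ln(T_f/T₁) = 143.016 × ln(520.72/638) = -29.05 J/K.
ΔS₂ = m₂c₂ ln(T_f/T₂) = 78.8495 × ln(520.72/308) = 41.405 J/K.
ΔS_total = -29.05 + 41.405 = 12.4 J/K.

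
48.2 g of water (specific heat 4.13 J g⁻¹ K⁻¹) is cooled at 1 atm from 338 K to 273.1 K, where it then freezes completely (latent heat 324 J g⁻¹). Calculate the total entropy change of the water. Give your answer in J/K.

Cooling step: ΔS₁ = m c ln(T_tr/T_i) = 48.2 × 4.13 × ln(273.1/338) = -42.44 J/K.
Phase change: ΔS₂ = −mL/T_tr = −48.2 × 324 / 273.1 = -57.18 J/K.
ΔS_total = (-42.44) + (-57.18) = -99.6 J/K.

ΔS = -99.6 J/K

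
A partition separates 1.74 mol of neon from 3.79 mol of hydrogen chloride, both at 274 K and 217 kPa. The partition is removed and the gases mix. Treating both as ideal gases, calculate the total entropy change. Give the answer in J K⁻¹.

ΔS_mix = 28.6 J/K

Mole fractions: x_A = 1.74/5.53 = 0.315, x_B = 0.685.
ΔS_mix = −R(n_A ln x_A + n_B ln x_B) = −8.314 × (1.74 ln 0.315 + 3.79 ln 0.685) = 28.6 J/K.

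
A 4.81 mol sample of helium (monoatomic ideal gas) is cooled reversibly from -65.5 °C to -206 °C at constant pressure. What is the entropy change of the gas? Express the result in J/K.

ΔS = -113 J/K

In kelvin: T₁ = 207.65 K, T₂ = 67.15 K. At constant pressure, ΔS = nC_p ln(T₂/T₁) with C_p = 5R/2 = 20.79 J mol⁻¹ K⁻¹.
ΔS = 4.81 × 20.79 × ln(67.15/207.65) = -113 J/K.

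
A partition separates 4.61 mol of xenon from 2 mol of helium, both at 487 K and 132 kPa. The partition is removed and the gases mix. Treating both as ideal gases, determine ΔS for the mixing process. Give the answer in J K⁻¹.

ΔS_mix = 33.7 J/K

Mole fractions: x_A = 4.61/6.61 = 0.697, x_B = 0.303.
ΔS_mix = −R(n_A ln x_A + n_B ln x_B) = −8.314 × (4.61 ln 0.697 + 2 ln 0.303) = 33.7 J/K.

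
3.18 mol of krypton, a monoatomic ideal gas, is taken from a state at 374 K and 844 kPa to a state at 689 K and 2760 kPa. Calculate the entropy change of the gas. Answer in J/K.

ΔS = 9.06 J/K

ΔS = nC_p ln(T₂/T₁) − nR ln(P₂/P₁), with C_p = 5R/2 = 20.79 J mol⁻¹ K⁻¹ for a monoatomic ideal gas.
ΔS = 3.18 × [20.79 × ln(689/374) − 8.314 × ln(2760/844)] = 9.06 J/K.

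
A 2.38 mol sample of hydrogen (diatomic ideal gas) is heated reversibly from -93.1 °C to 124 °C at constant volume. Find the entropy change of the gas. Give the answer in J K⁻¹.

ΔS = 39.1 J/K

In kelvin: T₁ = 180.05 K, T₂ = 397.15 K. At constant volume, ΔS = nC_V ln(T₂/T₁) with C_V = 5R/2 = 20.79 J mol⁻¹ K⁻¹.
ΔS = 2.38 × 20.79 × ln(397.15/180.05) = 39.1 J/K.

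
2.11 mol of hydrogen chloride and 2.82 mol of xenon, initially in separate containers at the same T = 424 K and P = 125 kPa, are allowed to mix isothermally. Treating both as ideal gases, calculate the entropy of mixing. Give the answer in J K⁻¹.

ΔS_mix = 28 J/K

Mole fractions: x_A = 2.11/4.93 = 0.428, x_B = 0.572.
ΔS_mix = −R(n_A ln x_A + n_B ln x_B) = −8.314 × (2.11 ln 0.428 + 2.82 ln 0.572) = 28 J/K.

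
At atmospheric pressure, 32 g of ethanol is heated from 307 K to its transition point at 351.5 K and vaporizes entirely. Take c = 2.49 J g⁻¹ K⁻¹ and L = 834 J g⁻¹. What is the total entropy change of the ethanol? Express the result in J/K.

Warming step: ΔS₁ = m c ln(T_tr/T_i) = 32 × 2.49 × ln(351.5/307) = 10.79 J/K.
Phase change: ΔS₂ = +mL/T_tr = 32 × 834 / 351.5 = 75.93 J/K.
ΔS_total = (10.79) + (75.93) = 86.7 J/K.

ΔS = 86.7 J/K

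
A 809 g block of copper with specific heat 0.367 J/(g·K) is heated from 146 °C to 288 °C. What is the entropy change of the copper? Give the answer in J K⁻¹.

ΔS = 86.6 J/K

In kelvin: T₁ = 419.15 K, T₂ = 561.15 K. ΔS = ∫dQ_rev/T = m c ln(T₂/T₁) = 809 × 0.367 × ln(561.15/419.15) = 86.6 J/K.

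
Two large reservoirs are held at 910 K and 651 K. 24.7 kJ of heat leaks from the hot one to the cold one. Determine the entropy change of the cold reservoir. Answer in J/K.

The cold reservoir gains heat Q, so ΔS_cold = +Q/T_C = 24700/651 = 37.9 J/K.

ΔS_cold = 37.9 J/K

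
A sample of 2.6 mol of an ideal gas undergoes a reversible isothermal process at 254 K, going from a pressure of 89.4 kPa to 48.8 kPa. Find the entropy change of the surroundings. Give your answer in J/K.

For an isothermal ideal gas ΔS_gas = nR ln(P₁/P₂) = 2.6 × 8.314 × ln(89.4/48.8) = 13.1 J/K.
The process is reversible, so ΔS_surr = −ΔS_gas = -13.1 J/K and ΔS_universe = 0.

ΔS_surr = -13.1 J/K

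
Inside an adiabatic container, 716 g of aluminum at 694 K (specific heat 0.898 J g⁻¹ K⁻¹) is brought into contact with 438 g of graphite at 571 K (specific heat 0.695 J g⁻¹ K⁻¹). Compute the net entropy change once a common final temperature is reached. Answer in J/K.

Energy balance: T_f = (m₁c₁T₁ + m₂c₂T₂)/(m₁c₁ + m₂c₂) = 654.48 K.
ΔS₁ = m₁c₁ ln(T_f/T₁) = 642.968 × ln(654.48/694) = -37.7 J/K.
ΔS₂ = m₂c₂ ln(T_f/T₂) = 304.41 × ln(654.48/571) = 41.54 J/K.
ΔS_total = -37.7 + 41.54 = 3.84 J/K.

ΔS_total = 3.84 J/K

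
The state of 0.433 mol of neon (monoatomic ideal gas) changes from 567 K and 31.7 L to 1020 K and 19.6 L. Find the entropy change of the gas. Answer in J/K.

Entropy is a state function: ΔS = nC_V ln(T₂/T₁) + nR ln(V₂/V₁), with C_V = 3R/2 = 12.47 J mol⁻¹ K⁻¹ for a monoatomic ideal gas.
ΔS = 0.433 × [12.47 × ln(1020/567) + 8.314 × ln(19.6/31.7)] = 1.44 J/K.

ΔS = 1.44 J/K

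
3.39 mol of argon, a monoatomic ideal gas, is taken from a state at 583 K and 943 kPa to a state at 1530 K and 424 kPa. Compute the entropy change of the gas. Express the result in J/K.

ΔS = nC_p ln(T₂/T₁) − nR ln(P₂/P₁), with C_p = 5R/2 = 20.79 J mol⁻¹ K⁻¹ for a monoatomic ideal gas.
ΔS = 3.39 × [20.79 × ln(1530/583) − 8.314 × ln(424/943)] = 90.5 J/K.

ΔS = 90.5 J/K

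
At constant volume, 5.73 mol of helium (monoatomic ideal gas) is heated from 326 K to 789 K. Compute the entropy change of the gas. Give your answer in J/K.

ΔS = 63.2 J/K

At constant volume, ΔS = nC_V ln(T₂/T₁) with C_V = 3R/2 = 12.47 J mol⁻¹ K⁻¹.
ΔS = 5.73 × 12.47 × ln(789/326) = 63.2 J/K.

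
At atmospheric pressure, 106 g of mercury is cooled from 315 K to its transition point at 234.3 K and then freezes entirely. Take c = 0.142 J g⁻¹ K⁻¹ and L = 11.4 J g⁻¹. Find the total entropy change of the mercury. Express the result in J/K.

Cooling step: ΔS₁ = m c ln(T_tr/T_i) = 106 × 0.142 × ln(234.3/315) = -4.455 J/K.
Phase change: ΔS₂ = −mL/T_tr = −106 × 11.4 / 234.3 = -5.157 J/K.
ΔS_total = (-4.455) + (-5.157) = -9.61 J/K.

ΔS = -9.61 J/K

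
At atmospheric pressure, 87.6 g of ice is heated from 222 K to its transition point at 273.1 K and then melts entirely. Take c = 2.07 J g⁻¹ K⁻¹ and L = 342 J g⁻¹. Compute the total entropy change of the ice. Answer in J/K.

Warming step: ΔS₁ = m c ln(T_tr/T_i) = 87.6 × 2.07 × ln(273.1/222) = 37.56 J/K.
Phase change: ΔS₂ = +mL/T_tr = 87.6 × 342 / 273.1 = 109.7 J/K.
ΔS_total = (37.56) + (109.7) = 147 J/K.

ΔS = 147 J/K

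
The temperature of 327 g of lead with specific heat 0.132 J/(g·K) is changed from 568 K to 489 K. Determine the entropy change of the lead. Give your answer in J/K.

ΔS = -6.46 J/K

ΔS = ∫dQ_rev/T = m c ln(T₂/T₁) = 327 × 0.132 × ln(489/568) = -6.46 J/K.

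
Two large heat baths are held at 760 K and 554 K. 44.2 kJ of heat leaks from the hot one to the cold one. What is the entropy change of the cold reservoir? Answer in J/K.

ΔS_cold = 79.8 J/K

The cold reservoir gains heat Q, so ΔS_cold = +Q/T_C = 44200/554 = 79.8 J/K.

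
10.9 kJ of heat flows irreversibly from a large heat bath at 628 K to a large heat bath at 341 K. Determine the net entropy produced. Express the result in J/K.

ΔS_total = 14.6 J/K

ΔS_hot = −Q/T_H = −10900/628 = -17.36 J/K and ΔS_cold = +Q/T_C = 10900/341 = 31.96 J/K.
ΔS_total = -17.36 + 31.96 = 14.6 J/K, positive as the second law requires.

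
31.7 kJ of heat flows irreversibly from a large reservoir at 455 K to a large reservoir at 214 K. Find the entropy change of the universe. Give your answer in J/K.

ΔS_hot = −Q/T_H = −31700/455 = -69.67 J/K and ΔS_cold = +Q/T_C = 31700/214 = 148.13 J/K.
ΔS_total = -69.67 + 148.13 = 78.5 J/K, positive as the second law requires.

ΔS_total = 78.5 J/K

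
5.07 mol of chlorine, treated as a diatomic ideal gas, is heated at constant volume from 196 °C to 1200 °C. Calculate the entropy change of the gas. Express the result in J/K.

ΔS = 121 J/K

In kelvin: T₁ = 469.15 K, T₂ = 1473.15 K. At constant volume, ΔS = nC_V ln(T₂/T₁) with C_V = 5R/2 = 20.79 J mol⁻¹ K⁻¹.
ΔS = 5.07 × 20.79 × ln(1473.15/469.15) = 121 J/K.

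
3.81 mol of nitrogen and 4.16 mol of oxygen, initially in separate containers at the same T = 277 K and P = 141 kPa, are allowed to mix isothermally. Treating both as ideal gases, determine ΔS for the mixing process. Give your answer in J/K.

Mole fractions: x_A = 3.81/7.97 = 0.478, x_B = 0.522.
ΔS_mix = −R(n_A ln x_A + n_B ln x_B) = −8.314 × (3.81 ln 0.478 + 4.16 ln 0.522) = 45.9 J/K.

ΔS_mix = 45.9 J/K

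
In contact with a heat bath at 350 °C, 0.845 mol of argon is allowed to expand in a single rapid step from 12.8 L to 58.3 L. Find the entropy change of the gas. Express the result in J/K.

ΔS_gas = 10.7 J/K

Entropy is a state function, so ΔS_gas depends only on the end states.
For an isothermal ideal gas ΔS_gas = nR ln(V₂/V₁) = 0.845 × 8.314 × ln(58.3/12.8) = 10.7 J/K.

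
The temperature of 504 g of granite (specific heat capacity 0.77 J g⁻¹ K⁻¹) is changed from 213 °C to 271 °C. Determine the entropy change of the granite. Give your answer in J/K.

In kelvin: T₁ = 486.15 K, T₂ = 544.15 K. ΔS = ∫dQ_rev/T = m c ln(T₂/T₁) = 504 × 0.77 × ln(544.15/486.15) = 43.7 J/K.

ΔS = 43.7 J/K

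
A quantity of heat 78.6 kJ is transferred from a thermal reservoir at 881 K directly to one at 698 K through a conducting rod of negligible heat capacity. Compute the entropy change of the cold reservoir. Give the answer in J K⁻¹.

ΔS_cold = 113 J/K

The cold reservoir gains heat Q, so ΔS_cold = +Q/T_C = 78600/698 = 113 J/K.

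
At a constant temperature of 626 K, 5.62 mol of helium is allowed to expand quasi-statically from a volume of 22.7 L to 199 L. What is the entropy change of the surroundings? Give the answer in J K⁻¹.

ΔS_surr = -101 J/K

For an isothermal ideal gas ΔS_gas = nR ln(V₂/V₁) = 5.62 × 8.314 × ln(199/22.7) = 101 J/K.
The process is reversible, so ΔS_surr = −ΔS_gas = -101 J/K and ΔS_universe = 0.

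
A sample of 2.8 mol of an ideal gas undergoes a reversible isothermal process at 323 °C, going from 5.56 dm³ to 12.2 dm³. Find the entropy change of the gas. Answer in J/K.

For an isothermal ideal gas ΔS_gas = nR ln(V₂/V₁) = 2.8 × 8.314 × ln(12.2/5.56) = 18.3 J/K.

ΔS_gas = 18.3 J/K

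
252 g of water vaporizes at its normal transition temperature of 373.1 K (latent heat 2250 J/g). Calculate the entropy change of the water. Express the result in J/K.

Heat absorbed by the substance: Q = mL = 252 × 2250 = 567000 J.
At constant T, ΔS = Q_rev/T = 567000 / 373.1 = 1520 J/K.

ΔS = 1520 J/K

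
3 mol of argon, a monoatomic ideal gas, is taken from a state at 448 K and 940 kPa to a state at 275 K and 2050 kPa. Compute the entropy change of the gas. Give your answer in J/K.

ΔS = -49.9 J/K

ΔS = nC_p ln(T₂/T₁) − nR ln(P₂/P₁), with C_p = 5R/2 = 20.79 J mol⁻¹ K⁻¹ for a monoatomic ideal gas.
ΔS = 3 × [20.79 × ln(275/448) − 8.314 × ln(2050/940)] = -49.9 J/K.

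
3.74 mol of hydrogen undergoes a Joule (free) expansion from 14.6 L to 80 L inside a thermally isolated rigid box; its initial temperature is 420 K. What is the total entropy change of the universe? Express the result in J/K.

ΔS_universe = 52.9 J/K

For an ideal gas in free expansion Q = 0 and W = 0, so T is unchanged.
Entropy is a state function; using a reversible isothermal path, ΔS_gas = nR ln(V₂/V₁) = 3.74 × 8.314 × ln(80/14.6) = 52.9 J/K.
The insulated surroundings exchange no heat, so ΔS_surr = 0 and ΔS_universe = ΔS_gas.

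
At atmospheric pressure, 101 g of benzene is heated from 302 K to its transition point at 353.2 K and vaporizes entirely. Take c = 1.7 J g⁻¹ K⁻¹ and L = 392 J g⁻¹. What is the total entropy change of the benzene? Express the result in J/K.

Warming step: ΔS₁ = m c ln(T_tr/T_i) = 101 × 1.7 × ln(353.2/302) = 26.89 J/K.
Phase change: ΔS₂ = +mL/T_tr = 101 × 392 / 353.2 = 112.1 J/K.
ΔS_total = (26.89) + (112.1) = 139 J/K.

ΔS = 139 J/K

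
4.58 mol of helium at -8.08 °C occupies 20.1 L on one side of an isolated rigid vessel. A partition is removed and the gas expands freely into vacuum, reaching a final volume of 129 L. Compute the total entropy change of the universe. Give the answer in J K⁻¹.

ΔS_universe = 70.8 J/K

No heat is exchanged and no work is done, so the ideal-gas temperature stays constant.
Entropy is a state function; using a reversible isothermal path, ΔS_gas = nR ln(V₂/V₁) = 4.58 × 8.314 × ln(129/20.1) = 70.8 J/K.
The insulated surroundings exchange no heat, so ΔS_surr = 0 and ΔS_universe = ΔS_gas.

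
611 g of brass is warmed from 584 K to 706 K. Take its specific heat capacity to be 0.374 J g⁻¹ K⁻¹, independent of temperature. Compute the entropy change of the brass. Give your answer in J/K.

ΔS = 43.4 J/K

ΔS = ∫dQ_rev/T = m c ln(T₂/T₁) = 611 × 0.374 × ln(706/584) = 43.4 J/K.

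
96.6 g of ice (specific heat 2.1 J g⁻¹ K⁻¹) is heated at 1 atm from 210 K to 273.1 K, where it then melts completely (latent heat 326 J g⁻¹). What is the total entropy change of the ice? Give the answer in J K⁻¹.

Warming step: ΔS₁ = m c ln(T_tr/T_i) = 96.6 × 2.1 × ln(273.1/210) = 53.3 J/K.
Phase change: ΔS₂ = +mL/T_tr = 96.6 × 326 / 273.1 = 115.3 J/K.
ΔS_total = (53.3) + (115.3) = 169 J/K.

ΔS = 169 J/K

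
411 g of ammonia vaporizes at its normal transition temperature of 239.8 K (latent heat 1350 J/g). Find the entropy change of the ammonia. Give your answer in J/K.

Heat absorbed by the substance: Q = mL = 411 × 1350 = 554850 J.
At constant T, ΔS = Q_rev/T = 554850 / 239.8 = 2310 J/K.

ΔS = 2310 J/K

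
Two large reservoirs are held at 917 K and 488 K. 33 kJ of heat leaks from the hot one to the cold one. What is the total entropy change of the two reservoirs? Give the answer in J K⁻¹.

ΔS_total = 31.6 J/K

ΔS_hot = −Q/T_H = −33000/917 = -35.99 J/K and ΔS_cold = +Q/T_C = 33000/488 = 67.62 J/K.
ΔS_total = -35.99 + 67.62 = 31.6 J/K, positive as the second law requires.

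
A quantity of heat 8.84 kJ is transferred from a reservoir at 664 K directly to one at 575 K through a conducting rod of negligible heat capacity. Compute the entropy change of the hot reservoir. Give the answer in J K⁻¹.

ΔS_hot = -13.3 J/K

The hot reservoir loses heat Q, so ΔS_hot = −Q/T_H = −8840/664 = -13.3 J/K.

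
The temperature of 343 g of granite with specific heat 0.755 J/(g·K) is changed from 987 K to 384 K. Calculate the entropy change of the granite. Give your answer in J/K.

ΔS = ∫dQ_rev/T = m c ln(T₂/T₁) = 343 × 0.755 × ln(384/987) = -244 J/K.

ΔS = -244 J/K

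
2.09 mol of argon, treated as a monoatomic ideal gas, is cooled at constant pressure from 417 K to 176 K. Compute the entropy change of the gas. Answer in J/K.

ΔS = -37.5 J/K

At constant pressure, ΔS = nC_p ln(T₂/T₁) with C_p = 5R/2 = 20.79 J mol⁻¹ K⁻¹.
ΔS = 2.09 × 20.79 × ln(176/417) = -37.5 J/K.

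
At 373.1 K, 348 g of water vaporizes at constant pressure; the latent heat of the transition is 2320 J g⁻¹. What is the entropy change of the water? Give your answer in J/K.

ΔS = 2160 J/K

Heat absorbed by the substance: Q = mL = 348 × 2320 = 807360 J.
At constant T, ΔS = Q_rev/T = 807360 / 373.1 = 2160 J/K.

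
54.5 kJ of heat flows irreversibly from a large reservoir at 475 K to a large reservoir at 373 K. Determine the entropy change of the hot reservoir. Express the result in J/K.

The hot reservoir loses heat Q, so ΔS_hot = −Q/T_H = −54500/475 = -115 J/K.

ΔS_hot = -115 J/K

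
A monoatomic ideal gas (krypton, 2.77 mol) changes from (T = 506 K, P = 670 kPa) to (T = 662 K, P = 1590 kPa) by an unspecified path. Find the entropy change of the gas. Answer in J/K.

ΔS = -4.43 J/K

ΔS = nC_p ln(T₂/T₁) − nR ln(P₂/P₁), with C_p = 5R/2 = 20.79 J mol⁻¹ K⁻¹ for a monoatomic ideal gas.
ΔS = 2.77 × [20.79 × ln(662/506) − 8.314 × ln(1590/670)] = -4.43 J/K.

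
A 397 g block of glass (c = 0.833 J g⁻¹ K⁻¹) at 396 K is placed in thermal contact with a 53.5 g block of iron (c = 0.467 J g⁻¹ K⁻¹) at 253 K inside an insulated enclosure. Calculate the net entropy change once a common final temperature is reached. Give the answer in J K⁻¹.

ΔS_total = 2.06 J/K

Energy balance: T_f = (m₁c₁T₁ + m₂c₂T₂)/(m₁c₁ + m₂c₂) = 385.96 K.
ΔS₁ = m₁c₁ ln(T_f/T₁) = 330.701 × ln(385.96/396) = -8.4967 J/K.
ΔS₂ = m₂c₂ ln(T_f/T₂) = 24.9845 × ln(385.96/253) = 10.552 J/K.
ΔS_total = -8.4967 + 10.552 = 2.06 J/K.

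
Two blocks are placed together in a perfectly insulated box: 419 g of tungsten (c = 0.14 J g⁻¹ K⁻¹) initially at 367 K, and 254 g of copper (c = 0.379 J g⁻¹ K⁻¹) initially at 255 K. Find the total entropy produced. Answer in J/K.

Energy balance: T_f = (m₁c₁T₁ + m₂c₂T₂)/(m₁c₁ + m₂c₂) = 297.41 K.
ΔS₁ = m₁c₁ ln(T_f/T₁) = 58.66 × ln(297.41/367) = -12.33 J/K.
ΔS₂ = m₂c₂ ln(T_f/T₂) = 96.266 × ln(297.41/255) = 14.81 J/K.
ΔS_total = -12.33 + 14.81 = 2.48 J/K.

ΔS_total = 2.48 J/K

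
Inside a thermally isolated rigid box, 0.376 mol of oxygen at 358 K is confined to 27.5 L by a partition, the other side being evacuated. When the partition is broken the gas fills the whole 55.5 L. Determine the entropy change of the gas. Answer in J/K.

ΔS_gas = 2.2 J/K

No heat is exchanged and no work is done, so the ideal-gas temperature stays constant.
Entropy is a state function; using a reversible isothermal path, ΔS_gas = nR ln(V₂/V₁) = 0.376 × 8.314 × ln(55.5/27.5) = 2.2 J/K.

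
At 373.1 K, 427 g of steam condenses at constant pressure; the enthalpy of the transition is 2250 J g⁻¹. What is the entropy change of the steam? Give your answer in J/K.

Heat released by the substance: Q = −mL = −427 × 2250 = −960750 J.
At constant T, ΔS = Q_rev/T = −960750 / 373.1 = -2580 J/K.

ΔS = -2580 J/K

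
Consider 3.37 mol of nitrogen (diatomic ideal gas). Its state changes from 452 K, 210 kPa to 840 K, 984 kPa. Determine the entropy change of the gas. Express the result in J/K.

ΔS = nC_p ln(T₂/T₁) − nR ln(P₂/P₁), with C_p = 7R/2 = 29.1 J mol⁻¹ K⁻¹ for a diatomic ideal gas.
ΔS = 3.37 × [29.1 × ln(840/452) − 8.314 × ln(984/210)] = 17.5 J/K.

ΔS = 17.5 J/K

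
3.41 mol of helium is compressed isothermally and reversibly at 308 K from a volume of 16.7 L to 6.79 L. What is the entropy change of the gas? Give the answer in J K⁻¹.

ΔS_gas = -25.5 J/K

For an isothermal ideal gas ΔS_gas = nR ln(V₂/V₁) = 3.41 × 8.314 × ln(6.79/16.7) = -25.5 J/K.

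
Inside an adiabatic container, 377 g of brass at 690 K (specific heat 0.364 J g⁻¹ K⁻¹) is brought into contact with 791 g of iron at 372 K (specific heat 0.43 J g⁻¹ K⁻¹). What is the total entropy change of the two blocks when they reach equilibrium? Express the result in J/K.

ΔS_total = 20.1 J/K

Energy balance: T_f = (m₁c₁T₁ + m₂c₂T₂)/(m₁c₁ + m₂c₂) = 463.42 K.
ΔS₁ = m₁c₁ ln(T_f/T₁) = 137.228 × ln(463.42/690) = -54.63 J/K.
ΔS₂ = m₂c₂ ln(T_f/T₂) = 340.13 × ln(463.42/372) = 74.74 J/K.
ΔS_total = -54.63 + 74.74 = 20.1 J/K.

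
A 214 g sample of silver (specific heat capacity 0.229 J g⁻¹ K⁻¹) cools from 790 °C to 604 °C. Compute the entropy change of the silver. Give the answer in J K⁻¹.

ΔS = -9.42 J/K

In kelvin: T₁ = 1063.15 K, T₂ = 877.15 K. ΔS = ∫dQ_rev/T = m c ln(T₂/T₁) = 214 × 0.229 × ln(877.15/1063.15) = -9.42 J/K.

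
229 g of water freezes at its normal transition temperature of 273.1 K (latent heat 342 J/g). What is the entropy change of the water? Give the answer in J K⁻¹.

ΔS = -287 J/K

Heat released by the substance: Q = −mL = −229 × 342 = −78318 J.
At constant T, ΔS = Q_rev/T = −78318 / 273.1 = -287 J/K.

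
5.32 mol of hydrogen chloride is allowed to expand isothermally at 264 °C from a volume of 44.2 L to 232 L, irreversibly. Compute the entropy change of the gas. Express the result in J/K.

Entropy is a state function, so ΔS_gas depends only on the end states.
For an isothermal ideal gas ΔS_gas = nR ln(V₂/V₁) = 5.32 × 8.314 × ln(232/44.2) = 73.3 J/K.

ΔS_gas = 73.3 J/K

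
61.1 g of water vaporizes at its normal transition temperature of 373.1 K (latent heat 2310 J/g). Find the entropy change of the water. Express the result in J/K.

Heat absorbed by the substance: Q = mL = 61.1 × 2310 = 141141 J.
At constant T, ΔS = Q_rev/T = 141141 / 373.1 = 378 J/K.

ΔS = 378 J/K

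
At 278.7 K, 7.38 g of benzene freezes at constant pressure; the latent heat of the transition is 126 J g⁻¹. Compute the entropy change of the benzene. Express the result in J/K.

ΔS = -3.34 J/K

Heat released by the substance: Q = −mL = −7.38 × 126 = −929.88 J.
At constant T, ΔS = Q_rev/T = −929.88 / 278.7 = -3.34 J/K.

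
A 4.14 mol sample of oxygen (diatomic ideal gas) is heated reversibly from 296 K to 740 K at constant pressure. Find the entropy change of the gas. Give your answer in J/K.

At constant pressure, ΔS = nC_p ln(T₂/T₁) with C_p = 7R/2 = 29.1 J mol⁻¹ K⁻¹.
ΔS = 4.14 × 29.1 × ln(740/296) = 110 J/K.

ΔS = 110 J/K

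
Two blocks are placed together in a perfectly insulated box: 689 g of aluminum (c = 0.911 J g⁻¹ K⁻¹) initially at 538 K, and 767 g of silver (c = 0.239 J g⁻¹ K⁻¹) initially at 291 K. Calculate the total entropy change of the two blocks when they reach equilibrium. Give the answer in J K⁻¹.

ΔS_total = 23.8 J/K

Energy balance: T_f = (m₁c₁T₁ + m₂c₂T₂)/(m₁c₁ + m₂c₂) = 482.17 K.
ΔS₁ = m₁c₁ ln(T_f/T₁) = 627.679 × ln(482.17/538) = -68.77 J/K.
ΔS₂ = m₂c₂ ln(T_f/T₂) = 183.313 × ln(482.17/291) = 92.57 J/K.
ΔS_total = -68.77 + 92.57 = 23.8 J/K.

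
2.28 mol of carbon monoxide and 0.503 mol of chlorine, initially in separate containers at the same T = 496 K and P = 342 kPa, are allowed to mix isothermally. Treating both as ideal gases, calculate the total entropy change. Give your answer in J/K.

Mole fractions: x_A = 2.28/2.78 = 0.819, x_B = 0.181.
ΔS_mix = −R(n_A ln x_A + n_B ln x_B) = −8.314 × (2.28 ln 0.819 + 0.503 ln 0.181) = 10.9 J/K.

ΔS_mix = 10.9 J/K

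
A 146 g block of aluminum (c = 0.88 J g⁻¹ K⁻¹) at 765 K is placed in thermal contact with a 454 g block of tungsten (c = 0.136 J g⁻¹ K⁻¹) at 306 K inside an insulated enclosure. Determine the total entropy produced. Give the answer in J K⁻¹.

ΔS_total = 15.4 J/K

Energy balance: T_f = (m₁c₁T₁ + m₂c₂T₂)/(m₁c₁ + m₂c₂) = 616.02 K.
ΔS₁ = m₁c₁ ln(T_f/T₁) = 128.48 × ln(616.02/765) = -27.83 J/K.
ΔS₂ = m₂c₂ ln(T_f/T₂) = 61.744 × ln(616.02/306) = 43.2 J/K.
ΔS_total = -27.83 + 43.2 = 15.4 J/K.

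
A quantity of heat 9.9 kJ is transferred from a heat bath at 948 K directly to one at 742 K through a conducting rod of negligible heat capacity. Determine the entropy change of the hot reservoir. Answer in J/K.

ΔS_hot = -10.4 J/K

The hot reservoir loses heat Q, so ΔS_hot = −Q/T_H = −9900/948 = -10.4 J/K.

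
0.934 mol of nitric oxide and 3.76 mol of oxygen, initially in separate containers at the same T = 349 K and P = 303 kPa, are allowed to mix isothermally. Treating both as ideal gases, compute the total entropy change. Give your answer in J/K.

ΔS_mix = 19.5 J/K

Mole fractions: x_A = 0.934/4.69 = 0.199, x_B = 0.801.
ΔS_mix = −R(n_A ln x_A + n_B ln x_B) = −8.314 × (0.934 ln 0.199 + 3.76 ln 0.801) = 19.5 J/K.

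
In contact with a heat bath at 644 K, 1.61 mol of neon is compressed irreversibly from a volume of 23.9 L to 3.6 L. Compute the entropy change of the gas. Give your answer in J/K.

ΔS_gas = -25.3 J/K

Entropy is a state function, so ΔS_gas depends only on the end states.
For an isothermal ideal gas ΔS_gas = nR ln(V₂/V₁) = 1.61 × 8.314 × ln(3.6/23.9) = -25.3 J/K.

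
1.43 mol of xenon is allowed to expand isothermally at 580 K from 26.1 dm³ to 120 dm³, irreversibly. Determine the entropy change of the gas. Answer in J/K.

ΔS_gas = 18.1 J/K

Entropy is a state function, so ΔS_gas depends only on the end states.
For an isothermal ideal gas ΔS_gas = nR ln(V₂/V₁) = 1.43 × 8.314 × ln(120/26.1) = 18.1 J/K.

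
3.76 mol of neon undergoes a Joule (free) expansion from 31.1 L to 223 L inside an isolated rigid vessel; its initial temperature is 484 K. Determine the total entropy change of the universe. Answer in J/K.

No heat is exchanged and no work is done, so the ideal-gas temperature stays constant.
Entropy is a state function; using a reversible isothermal path, ΔS_gas = nR ln(V₂/V₁) = 3.76 × 8.314 × ln(223/31.1) = 61.6 J/K.
The insulated surroundings exchange no heat, so ΔS_surr = 0 and ΔS_universe = ΔS_gas.

ΔS_universe = 61.6 J/K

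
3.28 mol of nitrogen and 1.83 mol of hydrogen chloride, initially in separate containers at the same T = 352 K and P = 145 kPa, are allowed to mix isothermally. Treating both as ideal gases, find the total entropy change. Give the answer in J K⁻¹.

Mole fractions: x_A = 3.28/5.11 = 0.642, x_B = 0.358.
ΔS_mix = −R(n_A ln x_A + n_B ln x_B) = −8.314 × (3.28 ln 0.642 + 1.83 ln 0.358) = 27.7 J/K.

ΔS_mix = 27.7 J/K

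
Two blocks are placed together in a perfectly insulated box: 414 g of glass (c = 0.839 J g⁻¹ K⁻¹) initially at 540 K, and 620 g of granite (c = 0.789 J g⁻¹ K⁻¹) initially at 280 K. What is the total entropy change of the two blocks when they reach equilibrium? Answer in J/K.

ΔS_total = 44.7 J/K

Energy balance: T_f = (m₁c₁T₁ + m₂c₂T₂)/(m₁c₁ + m₂c₂) = 387.96 K.
ΔS₁ = m₁c₁ ln(T_f/T₁) = 347.346 × ln(387.96/540) = -114.86 J/K.
ΔS₂ = m₂c₂ ln(T_f/T₂) = 489.18 × ln(387.96/280) = 159.53 J/K.
ΔS_total = -114.86 + 159.53 = 44.7 J/K.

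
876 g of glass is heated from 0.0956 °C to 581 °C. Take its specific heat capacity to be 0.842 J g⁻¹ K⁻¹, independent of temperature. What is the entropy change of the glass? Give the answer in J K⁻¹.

In kelvin: T₁ = 273.246 K, T₂ = 854.15 K. ΔS = ∫dQ_rev/T = m c ln(T₂/T₁) = 876 × 0.842 × ln(854.15/273.246) = 841 J/K.

ΔS = 841 J/K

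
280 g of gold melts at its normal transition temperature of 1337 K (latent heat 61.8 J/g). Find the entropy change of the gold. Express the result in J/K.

Heat absorbed by the substance: Q = mL = 280 × 61.8 = 17304 J.
At constant T, ΔS = Q_rev/T = 17304 / 1337 = 12.9 J/K.

ΔS = 12.9 J/K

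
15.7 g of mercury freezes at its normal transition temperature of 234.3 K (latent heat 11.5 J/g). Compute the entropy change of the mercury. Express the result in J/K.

ΔS = -0.771 J/K

Heat released by the substance: Q = −mL = −15.7 × 11.5 = −180.55 J.
At constant T, ΔS = Q_rev/T = −180.55 / 234.3 = -0.771 J/K.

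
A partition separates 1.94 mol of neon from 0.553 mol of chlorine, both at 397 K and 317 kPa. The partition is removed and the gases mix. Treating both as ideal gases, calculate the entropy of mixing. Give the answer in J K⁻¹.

Mole fractions: x_A = 1.94/2.49 = 0.778, x_B = 0.222.
ΔS_mix = −R(n_A ln x_A + n_B ln x_B) = −8.314 × (1.94 ln 0.778 + 0.553 ln 0.222) = 11 J/K.

ΔS_mix = 11 J/K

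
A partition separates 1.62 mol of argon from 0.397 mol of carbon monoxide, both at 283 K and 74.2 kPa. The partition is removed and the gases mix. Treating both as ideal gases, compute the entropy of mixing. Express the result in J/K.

Mole fractions: x_A = 1.62/2.02 = 0.803, x_B = 0.197.
ΔS_mix = −R(n_A ln x_A + n_B ln x_B) = −8.314 × (1.62 ln 0.803 + 0.397 ln 0.197) = 8.32 J/K.

ΔS_mix = 8.32 J/K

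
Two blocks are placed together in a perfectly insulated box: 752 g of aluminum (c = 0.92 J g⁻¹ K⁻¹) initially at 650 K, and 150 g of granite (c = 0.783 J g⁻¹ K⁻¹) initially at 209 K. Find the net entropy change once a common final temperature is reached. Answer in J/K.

Energy balance: T_f = (m₁c₁T₁ + m₂c₂T₂)/(m₁c₁ + m₂c₂) = 586 K.
ΔS₁ = m₁c₁ ln(T_f/T₁) = 691.84 × ln(586/650) = -71.71 J/K.
ΔS₂ = m₂c₂ ln(T_f/T₂) = 117.45 × ln(586/209) = 121.1 J/K.
ΔS_total = -71.71 + 121.1 = 49.4 J/K.

ΔS_total = 49.4 J/K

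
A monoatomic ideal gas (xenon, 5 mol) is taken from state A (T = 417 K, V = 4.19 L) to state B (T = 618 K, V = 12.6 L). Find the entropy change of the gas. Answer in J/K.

ΔS = 70.3 J/K

Entropy is a state function: ΔS = nC_V ln(T₂/T₁) + nR ln(V₂/V₁), with C_V = 3R/2 = 12.47 J mol⁻¹ K⁻¹ for a monoatomic ideal gas.
ΔS = 5 × [12.47 × ln(618/417) + 8.314 × ln(12.6/4.19)] = 70.3 J/K.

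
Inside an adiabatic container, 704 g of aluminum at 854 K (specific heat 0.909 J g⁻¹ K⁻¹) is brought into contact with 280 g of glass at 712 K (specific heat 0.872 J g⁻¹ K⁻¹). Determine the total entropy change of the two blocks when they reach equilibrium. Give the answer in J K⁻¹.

ΔS_total = 2.84 J/K

Energy balance: T_f = (m₁c₁T₁ + m₂c₂T₂)/(m₁c₁ + m₂c₂) = 814.78 K.
ΔS₁ = m₁c₁ ln(T_f/T₁) = 639.936 × ln(814.78/854) = -30.08 J/K.
ΔS₂ = m₂c₂ ln(T_f/T₂) = 244.16 × ln(814.78/712) = 32.92 J/K.
ΔS_total = -30.08 + 32.92 = 2.84 J/K.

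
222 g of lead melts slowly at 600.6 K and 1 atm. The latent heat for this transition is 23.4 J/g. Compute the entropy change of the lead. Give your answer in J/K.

ΔS = 8.65 J/K

Heat absorbed by the substance: Q = mL = 222 × 23.4 = 5194.8 J.
At constant T, ΔS = Q_rev/T = 5194.8 / 600.6 = 8.65 J/K.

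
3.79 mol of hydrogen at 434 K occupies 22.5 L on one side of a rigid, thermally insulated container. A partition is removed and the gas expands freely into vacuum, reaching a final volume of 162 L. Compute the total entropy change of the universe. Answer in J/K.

ΔS_universe = 62.2 J/K

For an ideal gas in free expansion Q = 0 and W = 0, so T is unchanged.
Entropy is a state function; using a reversible isothermal path, ΔS_gas = nR ln(V₂/V₁) = 3.79 × 8.314 × ln(162/22.5) = 62.2 J/K.
The insulated surroundings exchange no heat, so ΔS_surr = 0 and ΔS_universe = ΔS_gas.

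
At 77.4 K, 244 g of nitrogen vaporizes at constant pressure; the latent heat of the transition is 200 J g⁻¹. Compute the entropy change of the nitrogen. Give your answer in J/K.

ΔS = 630 J/K

Heat absorbed by the substance: Q = mL = 244 × 200 = 48800 J.
At constant T, ΔS = Q_rev/T = 48800 / 77.4 = 630 J/K.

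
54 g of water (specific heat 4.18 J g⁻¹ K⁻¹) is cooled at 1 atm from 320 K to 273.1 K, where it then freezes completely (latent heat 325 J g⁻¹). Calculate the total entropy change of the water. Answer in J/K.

ΔS = -100 J/K

Cooling step: ΔS₁ = m c ln(T_tr/T_i) = 54 × 4.18 × ln(273.1/320) = -35.77 J/K.
Phase change: ΔS₂ = −mL/T_tr = −54 × 325 / 273.1 = -64.26 J/K.
ΔS_total = (-35.77) + (-64.26) = -100 J/K.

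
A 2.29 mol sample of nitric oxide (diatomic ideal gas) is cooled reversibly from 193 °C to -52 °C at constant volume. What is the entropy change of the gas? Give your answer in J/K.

In kelvin: T₁ = 466.15 K, T₂ = 221.15 K. At constant volume, ΔS = nC_V ln(T₂/T₁) with C_V = 5R/2 = 20.79 J mol⁻¹ K⁻¹.
ΔS = 2.29 × 20.79 × ln(221.15/466.15) = -35.5 J/K.

ΔS = -35.5 J/K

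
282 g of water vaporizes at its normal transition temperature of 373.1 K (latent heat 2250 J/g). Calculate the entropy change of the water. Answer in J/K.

ΔS = 1700 J/K

Heat absorbed by the substance: Q = mL = 282 × 2250 = 634500 J.
At constant T, ΔS = Q_rev/T = 634500 / 373.1 = 1700 J/K.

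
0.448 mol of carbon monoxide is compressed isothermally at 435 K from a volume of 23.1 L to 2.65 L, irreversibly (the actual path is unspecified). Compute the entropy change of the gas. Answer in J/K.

Entropy is a state function, so ΔS_gas depends only on the end states.
For an isothermal ideal gas ΔS_gas = nR ln(V₂/V₁) = 0.448 × 8.314 × ln(2.65/23.1) = -8.06 J/K.

ΔS_gas = -8.06 J/K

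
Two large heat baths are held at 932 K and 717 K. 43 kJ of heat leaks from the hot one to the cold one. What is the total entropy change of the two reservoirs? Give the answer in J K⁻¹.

ΔS_total = 13.8 J/K

ΔS_hot = −Q/T_H = −43000/932 = -46.14 J/K and ΔS_cold = +Q/T_C = 43000/717 = 59.97 J/K.
ΔS_total = -46.14 + 59.97 = 13.8 J/K, positive as the second law requires.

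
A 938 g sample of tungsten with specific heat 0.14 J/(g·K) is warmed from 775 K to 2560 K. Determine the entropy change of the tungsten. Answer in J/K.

ΔS = ∫dQ_rev/T = m c ln(T₂/T₁) = 938 × 0.14 × ln(2560/775) = 157 J/K.

ΔS = 157 J/K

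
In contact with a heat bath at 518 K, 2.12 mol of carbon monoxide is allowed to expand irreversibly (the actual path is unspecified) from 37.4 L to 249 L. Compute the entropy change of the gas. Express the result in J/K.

ΔS_gas = 33.4 J/K

Entropy is a state function, so ΔS_gas depends only on the end states.
For an isothermal ideal gas ΔS_gas = nR ln(V₂/V₁) = 2.12 × 8.314 × ln(249/37.4) = 33.4 J/K.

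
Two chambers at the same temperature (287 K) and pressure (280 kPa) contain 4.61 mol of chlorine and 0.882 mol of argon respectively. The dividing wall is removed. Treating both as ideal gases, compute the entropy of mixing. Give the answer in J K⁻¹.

Mole fractions: x_A = 4.61/5.49 = 0.839, x_B = 0.161.
ΔS_mix = −R(n_A ln x_A + n_B ln x_B) = −8.314 × (4.61 ln 0.839 + 0.882 ln 0.161) = 20.1 J/K.

ΔS_mix = 20.1 J/K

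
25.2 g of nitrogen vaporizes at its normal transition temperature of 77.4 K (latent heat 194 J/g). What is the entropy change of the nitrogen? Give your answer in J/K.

ΔS = 63.2 J/K

Heat absorbed by the substance: Q = mL = 25.2 × 194 = 4888.8 J.
At constant T, ΔS = Q_rev/T = 4888.8 / 77.4 = 63.2 J/K.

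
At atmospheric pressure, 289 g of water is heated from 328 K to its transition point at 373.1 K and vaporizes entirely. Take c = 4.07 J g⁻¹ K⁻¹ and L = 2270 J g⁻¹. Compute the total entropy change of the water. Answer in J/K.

ΔS = 1910 J/K

Warming step: ΔS₁ = m c ln(T_tr/T_i) = 289 × 4.07 × ln(373.1/328) = 151.5 J/K.
Phase change: ΔS₂ = +mL/T_tr = 289 × 2270 / 373.1 = 1758 J/K.
ΔS_total = (151.5) + (1758) = 1910 J/K.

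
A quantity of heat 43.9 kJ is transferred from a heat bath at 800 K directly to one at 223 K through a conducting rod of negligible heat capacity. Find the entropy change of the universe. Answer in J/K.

ΔS_hot = −Q/T_H = −43900/800 = -54.88 J/K and ΔS_cold = +Q/T_C = 43900/223 = 196.9 J/K.
ΔS_total = -54.88 + 196.9 = 142 J/K, positive as the second law requires.

ΔS_total = 142 J/K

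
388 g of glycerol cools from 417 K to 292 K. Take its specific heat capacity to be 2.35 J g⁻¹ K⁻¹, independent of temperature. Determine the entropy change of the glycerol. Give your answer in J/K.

ΔS = -325 J/K

ΔS = ∫dQ_rev/T = m c ln(T₂/T₁) = 388 × 2.35 × ln(292/417) = -325 J/K.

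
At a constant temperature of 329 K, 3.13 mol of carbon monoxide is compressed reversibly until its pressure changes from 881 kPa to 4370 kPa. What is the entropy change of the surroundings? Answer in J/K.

For an isothermal ideal gas ΔS_gas = nR ln(P₁/P₂) = 3.13 × 8.314 × ln(881/4370) = -41.7 J/K.
The process is reversible, so ΔS_surr = −ΔS_gas = 41.7 J/K and ΔS_universe = 0.

ΔS_surr = 41.7 J/K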